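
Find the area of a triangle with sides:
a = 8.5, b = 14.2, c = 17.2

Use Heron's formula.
s = (8.5 + 14.2 + 17.2)/2 = 39.9/2 = 19.95
s − a = 11.45, s − b = 5.75, s − c = 2.75
s(s−a)(s−b)(s−c) = 19.95·11.45·5.75·2.75 ≈ 3612.01
Area = √3612.01 ≈ 60.1

Area = 60.1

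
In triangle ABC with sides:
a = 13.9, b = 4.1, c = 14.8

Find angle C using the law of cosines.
c² = a² + b² − 2ab·cos(C)  ⇒  cos(C) = (a² + b² − c²)/(2ab)
cos(C) = (13.9² + 4.1² − 14.8²)/(2·13.9·4.1) = (193.21 + 16.81 − 219.04)/113.98 = -9.02/113.98 ≈ -0.0791367
C = arccos(-0.0791367) ≈ 94.5389°

C = 94.54°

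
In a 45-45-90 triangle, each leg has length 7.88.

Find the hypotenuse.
In a 45-45-90 triangle the sides are in ratio 1 : 1 : √2, so hypotenuse = leg·√2.
Hypotenuse = 7.88·√2 ≈ 7.88·1.41421 ≈ 11.144

Hypotenuse = 7.88√2 = 11.14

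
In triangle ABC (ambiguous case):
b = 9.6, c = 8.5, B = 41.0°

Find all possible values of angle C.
b/sin(B) = c/sin(C)  ⇒  sin(C) = c·sin(B)/b = 8.5·sin(41.0°)/9.6
sin(41.0°) ≈ 0.656059
sin(C) ≈ 8.5·0.656059/9.6 ≈ 5.5765/9.6 ≈ 0.580886
Candidate 1: C₁ = arcsin(0.580886) ≈ 35.5129°  →  A = 180° − 41.0° − 35.5129° ≈ 103.487° > 0, valid
Candidate 2: C₂ = 180° − C₁ ≈ 144.487°  →  A = 180° − 41.0° − 144.487° ≈ -5.4871° ≤ 0, not a valid triangle

C = 35.51° (one solution)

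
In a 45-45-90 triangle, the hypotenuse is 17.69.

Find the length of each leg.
In a 45-45-90 triangle hypotenuse = leg·√2, so leg = hypotenuse/√2.
Leg = 17.69/√2 ≈ 17.69/1.41421 ≈ 12.5087

Each leg = 12.51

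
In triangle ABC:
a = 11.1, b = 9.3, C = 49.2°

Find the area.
Two sides and the included angle (SAS): A = ½·a·b·sin(C) = ½·11.1·9.3·sin(49.2°)
sin(49.2°) ≈ 0.756995
A ≈ ½·103.23·0.756995 = 51.615·0.756995 ≈ 39.0723

Area = 39.07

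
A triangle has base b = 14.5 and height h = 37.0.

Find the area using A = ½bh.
A = ½·b·h = ½·14.5·37.0 = ½·536.5 = 268.25

Area = 268.25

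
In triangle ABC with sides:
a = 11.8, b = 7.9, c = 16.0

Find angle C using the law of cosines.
c² = a² + b² − 2ab·cos(C)  ⇒  cos(C) = (a² + b² − c²)/(2ab)
cos(C) = (11.8² + 7.9² − 16.0²)/(2·11.8·7.9) = (139.24 + 62.41 − 256)/186.44 = -54.35/186.44 ≈ -0.291515
C = arccos(-0.291515) ≈ 106.949°

C = 106.9°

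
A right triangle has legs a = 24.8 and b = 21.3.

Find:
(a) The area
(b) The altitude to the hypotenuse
(a) The legs are perpendicular, so Area = ½·a·b = ½·24.8·21.3 = ½·528.24 = 264.12
(b) Hypotenuse c = √(a² + b²) = √(615.04 + 453.69) = √1068.73 ≈ 32.6914
    Area = ½·c·h_c  ⇒  h_c = 2·Area/c = 528.24/32.6914 ≈ 16.1584

Area = 264.12, h_c = 16.16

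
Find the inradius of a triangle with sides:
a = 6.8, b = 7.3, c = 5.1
r = Area/s where s is the semi-perimeter.
s = (6.8 + 7.3 + 5.1)/2 = 19.2/2 = 9.6
Area = √(s(s−a)(s−b)(s−c)) = √(9.6·2.8·2.3·4.5) ≈ √278.208 ≈ 16.6796
r ≈ 16.6796/9.6 ≈ 1.73746

r = 1.737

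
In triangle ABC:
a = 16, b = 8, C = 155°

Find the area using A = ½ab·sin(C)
A = ½·a·b·sin(C) = ½·16·8·sin(155°)
sin(155°) ≈ 0.422618
A ≈ ½·128·0.422618 = 64·0.422618 ≈ 27.0476

Area = 27.05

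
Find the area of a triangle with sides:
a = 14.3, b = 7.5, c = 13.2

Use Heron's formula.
s = (14.3 + 7.5 + 13.2)/2 = 35/2 = 17.5
s − a = 3.2, s − b = 10, s − c = 4.3
s(s−a)(s−b)(s−c) = 17.5·3.2·10·4.3 ≈ 2408
Area = √2408 ≈ 49.0714

Area = 49.07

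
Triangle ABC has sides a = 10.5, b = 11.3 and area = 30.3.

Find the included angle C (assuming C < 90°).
Area = ½·a·b·sin(C)  ⇒  sin(C) = 2·Area/(a·b) = 2·30.3/(10.5·11.3) = 60.6/118.65 ≈ 0.510746
C = arcsin(0.510746) ≈ 30.7135° (taking the acute solution since C < 90°)

C = 30.71°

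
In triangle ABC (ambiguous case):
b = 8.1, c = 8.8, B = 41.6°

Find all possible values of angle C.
b/sin(B) = c/sin(C)  ⇒  sin(C) = c·sin(B)/b = 8.8·sin(41.6°)/8.1
sin(41.6°) ≈ 0.663926
sin(C) ≈ 8.8·0.663926/8.1 ≈ 5.84255/8.1 ≈ 0.721303
Candidate 1: C₁ = arcsin(0.721303) ≈ 46.1621°  →  A = 180° − 41.6° − 46.1621° ≈ 92.2379° > 0, valid
Candidate 2: C₂ = 180° − C₁ ≈ 133.838°  →  A = 180° − 41.6° − 133.838° ≈ 4.56213° > 0, valid

C = 46.16° or C = 133.8° (two solutions)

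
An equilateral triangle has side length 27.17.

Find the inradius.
r = Area/s with s the semi-perimeter.
Area = (√3/4)·27.17² = (√3/4)·738.2089 ≈ 0.433013·738.2089 ≈ 319.654
s = 3·27.17/2 = 40.755
r ≈ 319.654/40.755 ≈ 7.8433
(Equivalently r = side/(2√3) = 27.17/3.4641 ≈ 7.8433.)

r = 7.843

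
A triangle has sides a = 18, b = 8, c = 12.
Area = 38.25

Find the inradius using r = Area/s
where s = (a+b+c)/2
s = (18 + 8 + 12)/2 = 38/2 = 19
r = Area/s = 38.25/19 ≈ 2.01316

r = 2.013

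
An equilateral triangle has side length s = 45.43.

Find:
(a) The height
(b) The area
(a) The height splits the triangle into two 30-60-90 halves: h = s·√3/2 = 45.43·1.73205/2 ≈ 78.6871/2 ≈ 39.3435
(b) Area = (√3/4)·s² = (√3/4)·45.43² = (√3/4)·2063.8849 ≈ 0.433013·2063.8849 ≈ 893.688

Height = 39.34, Area = 893.7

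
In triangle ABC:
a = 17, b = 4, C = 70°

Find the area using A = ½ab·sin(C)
A = ½·a·b·sin(C) = ½·17·4·sin(70°)
sin(70°) ≈ 0.939693
A ≈ ½·68·0.939693 = 34·0.939693 ≈ 31.9495

Area = 31.95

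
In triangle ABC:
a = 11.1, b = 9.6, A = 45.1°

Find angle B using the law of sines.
a/sin(A) = b/sin(B)  ⇒  sin(B) = b·sin(A)/a = 9.6·sin(45.1°)/11.1
sin(45.1°) ≈ 0.70834
sin(B) ≈ 9.6·0.70834/11.1 ≈ 6.80006/11.1 ≈ 0.612618
B = arcsin(0.612618) ≈ 37.7791°
(Since b ≤ a we need B ≤ A, so the obtuse alternative 180° − 37.7791° ≈ 142.221° is rejected.)

B = 37.78°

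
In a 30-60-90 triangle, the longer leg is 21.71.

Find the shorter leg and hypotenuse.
In a 30-60-90 triangle the sides are in ratio 1 : √3 : 2, so short leg = long leg/√3 and hypotenuse = 2·(short leg).
Short leg = 21.71/√3 ≈ 21.71/1.73205 ≈ 12.5343
Hypotenuse = 2·12.5343 ≈ 25.0685

Short leg = 12.53, Hypotenuse = 25.07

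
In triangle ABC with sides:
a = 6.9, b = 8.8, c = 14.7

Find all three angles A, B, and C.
Law of cosines for each angle (a² = 47.61, b² = 77.44, c² = 216.09):
cos(A) = (b² + c² − a²)/(2bc) = (77.44 + 216.09 − 47.61)/(2·8.8·14.7) = 245.92/258.72 ≈ 0.950526  ⇒  A ≈ 18.0982°
cos(B) = (a² + c² − b²)/(2ac) = (47.61 + 216.09 − 77.44)/(2·6.9·14.7) = 186.26/202.86 ≈ 0.91817  ⇒  B ≈ 23.34°
cos(C) = (a² + b² − c²)/(2ab) = (47.61 + 77.44 − 216.09)/(2·6.9·8.8) = -91.04/121.44 ≈ -0.749671  ⇒  C ≈ 138.562°
Check: A + B + C ≈ 180°

A = 18.1°, B = 23.34°, C = 138.6°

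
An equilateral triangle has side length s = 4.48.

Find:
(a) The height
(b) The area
(a) The height splits the triangle into two 30-60-90 halves: h = s·√3/2 = 4.48·1.73205/2 ≈ 7.75959/2 ≈ 3.87979
(b) Area = (√3/4)·s² = (√3/4)·4.48² = (√3/4)·20.0704 ≈ 0.433013·20.0704 ≈ 8.69074

Height = 3.88, Area = 8.691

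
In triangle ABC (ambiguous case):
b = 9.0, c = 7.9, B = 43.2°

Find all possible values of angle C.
b/sin(B) = c/sin(C)  ⇒  sin(C) = c·sin(B)/b = 7.9·sin(43.2°)/9.0
sin(43.2°) ≈ 0.684547
sin(C) ≈ 7.9·0.684547/9.0 ≈ 5.40792/9.0 ≈ 0.60088
Candidate 1: C₁ = arcsin(0.60088) ≈ 36.933°  →  A = 180° − 43.2° − 36.933° ≈ 99.867° > 0, valid
Candidate 2: C₂ = 180° − C₁ ≈ 143.067°  →  A = 180° − 43.2° − 143.067° ≈ -6.267° ≤ 0, not a valid triangle

C = 36.93° (one solution)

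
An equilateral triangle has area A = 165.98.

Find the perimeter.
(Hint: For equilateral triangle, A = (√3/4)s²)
A = (√3/4)s²  ⇒  s² = 4A/√3 = 4·165.98/√3 = 663.92/1.73205 ≈ 383.314
s ≈ √383.314 ≈ 19.5784
Perimeter = 3s ≈ 3·19.5784 ≈ 58.7352

Perimeter = 58.74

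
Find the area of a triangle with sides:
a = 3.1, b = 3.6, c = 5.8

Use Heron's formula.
s = (3.1 + 3.6 + 5.8)/2 = 12.5/2 = 6.25
s − a = 3.15, s − b = 2.65, s − c = 0.45
s(s−a)(s−b)(s−c) = 6.25·3.15·2.65·0.45 ≈ 23.4773
Area = √23.4773 ≈ 4.84534

Area = 4.845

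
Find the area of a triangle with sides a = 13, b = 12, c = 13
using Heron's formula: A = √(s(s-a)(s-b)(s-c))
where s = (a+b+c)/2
s = (13 + 12 + 13)/2 = 38/2 = 19
s − a = 6, s − b = 7, s − c = 6
s(s−a)(s−b)(s−c) = 19·6·7·6 = 4788
Area = √4788 ≈ 69.1954

s = 19.0, Area = 69.2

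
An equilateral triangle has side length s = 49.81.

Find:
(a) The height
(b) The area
(a) The height splits the triangle into two 30-60-90 halves: h = s·√3/2 = 49.81·1.73205/2 ≈ 86.2735/2 ≈ 43.1367
(b) Area = (√3/4)·s² = (√3/4)·49.81² = (√3/4)·2481.0361 ≈ 0.433013·2481.0361 ≈ 1074.32

Height = 43.14, Area = 1074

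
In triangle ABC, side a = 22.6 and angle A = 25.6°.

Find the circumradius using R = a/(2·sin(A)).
R = a/(2·sin(A)) = 22.6/(2·sin(25.6°))
sin(25.6°) ≈ 0.432086
R ≈ 22.6/(2·0.432086) = 22.6/0.864171 ≈ 26.1522

R = 26.15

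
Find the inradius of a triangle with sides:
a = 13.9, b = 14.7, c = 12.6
r = Area/s where s is the semi-perimeter.
s = (13.9 + 14.7 + 12.6)/2 = 41.2/2 = 20.6
Area = √(s(s−a)(s−b)(s−c)) = √(20.6·6.7·5.9·8) ≈ √6514.54 ≈ 80.7127
r ≈ 80.7127/20.6 ≈ 3.91809

r = 3.918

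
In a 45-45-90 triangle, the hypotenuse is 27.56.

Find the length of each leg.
In a 45-45-90 triangle hypotenuse = leg·√2, so leg = hypotenuse/√2.
Leg = 27.56/√2 ≈ 27.56/1.41421 ≈ 19.4879

Each leg = 19.49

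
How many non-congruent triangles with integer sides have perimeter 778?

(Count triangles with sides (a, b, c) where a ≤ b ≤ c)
Let a ≤ b ≤ c with a + b + c = 778. The only binding inequality is a + b > c, i.e. 778 − c > c, so c < 778/2; and c ≥ 778/3 since c is the largest side.
So 260 ≤ c ≤ 388. For each c, b runs from ⌈(778 − c)/2⌉ up to c (then a = 778 − b − c satisfies 1 ≤ a ≤ b automatically), giving c − ⌈(778 − c)/2⌉ + 1 choices.
Summing over c: 2 + 3 + 5 + 6 + … + 192 + 194  (129 terms, c = 260, …, 388) = 12610
Check (closed form: nearest integer to p²/48 for even p, (p+3)²/48 for odd p): 778²/48 = 605284/48 ≈ 12610.08 → 12610

12610 triangles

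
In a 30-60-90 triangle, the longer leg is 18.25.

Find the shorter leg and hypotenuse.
In a 30-60-90 triangle the sides are in ratio 1 : √3 : 2, so short leg = long leg/√3 and hypotenuse = 2·(short leg).
Short leg = 18.25/√3 ≈ 18.25/1.73205 ≈ 10.5366
Hypotenuse = 2·10.5366 ≈ 21.0733

Short leg = 10.54, Hypotenuse = 21.07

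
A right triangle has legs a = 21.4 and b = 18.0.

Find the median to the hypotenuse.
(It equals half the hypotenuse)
Hypotenuse c = √(a² + b²) = √(457.96 + 324) = √781.96 ≈ 27.9635
Median to hypotenuse = c/2 ≈ 27.9635/2 ≈ 13.9818

Median = 13.98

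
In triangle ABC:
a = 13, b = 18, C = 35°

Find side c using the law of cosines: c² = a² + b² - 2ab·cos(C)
c² = 13² + 18² − 2·13·18·cos(35°)
cos(35°) ≈ 0.819152
c² ≈ 169 + 324 − 468·(0.819152) ≈ 493 − 383.363 ≈ 109.637
c ≈ √109.637 ≈ 10.4708

c = 10.47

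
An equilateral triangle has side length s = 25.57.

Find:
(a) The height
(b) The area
(a) The height splits the triangle into two 30-60-90 halves: h = s·√3/2 = 25.57·1.73205/2 ≈ 44.2885/2 ≈ 22.1443
(b) Area = (√3/4)·s² = (√3/4)·25.57² = (√3/4)·653.8249 ≈ 0.433013·653.8249 ≈ 283.114

Height = 22.14, Area = 283.1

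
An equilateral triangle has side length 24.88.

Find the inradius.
r = Area/s with s the semi-perimeter.
Area = (√3/4)·24.88² = (√3/4)·619.0144 ≈ 0.433013·619.0144 ≈ 268.041
s = 3·24.88/2 = 37.32
r ≈ 268.041/37.32 ≈ 7.18224
(Equivalently r = side/(2√3) = 24.88/3.4641 ≈ 7.18224.)

r = 7.182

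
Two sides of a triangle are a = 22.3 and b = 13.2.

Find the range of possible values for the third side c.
Triangle inequality: |a − b| < c < a + b
|a − b| = |22.3 − 13.2| = 9.1
a + b = 22.3 + 13.2 = 35.5

9.1 < c < 35.5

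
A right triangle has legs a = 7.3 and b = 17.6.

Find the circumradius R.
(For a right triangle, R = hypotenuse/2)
Hypotenuse c = √(a² + b²) = √(53.29 + 309.76) = √363.05 ≈ 19.0539
R = c/2 ≈ 19.0539/2 ≈ 9.52694

R = 9.527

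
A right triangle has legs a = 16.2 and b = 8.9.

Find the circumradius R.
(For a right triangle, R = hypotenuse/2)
Hypotenuse c = √(a² + b²) = √(262.44 + 79.21) = √341.65 ≈ 18.4838
R = c/2 ≈ 18.4838/2 ≈ 9.24189

R = 9.242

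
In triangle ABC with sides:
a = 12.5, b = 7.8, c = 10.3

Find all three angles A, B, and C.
Law of cosines for each angle (a² = 156.25, b² = 60.84, c² = 106.09):
cos(A) = (b² + c² − a²)/(2bc) = (60.84 + 106.09 − 156.25)/(2·7.8·10.3) = 10.68/160.68 ≈ 0.0664675  ⇒  A ≈ 86.1889°
cos(B) = (a² + c² − b²)/(2ac) = (156.25 + 106.09 − 60.84)/(2·12.5·10.3) = 201.5/257.5 ≈ 0.782524  ⇒  B ≈ 38.5077°
cos(C) = (a² + b² − c²)/(2ab) = (156.25 + 60.84 − 106.09)/(2·12.5·7.8) = 111/195 ≈ 0.569231  ⇒  C ≈ 55.3034°
Check: A + B + C ≈ 180°

A = 86.19°, B = 38.51°, C = 55.3°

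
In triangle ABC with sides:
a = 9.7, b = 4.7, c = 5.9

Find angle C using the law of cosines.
c² = a² + b² − 2ab·cos(C)  ⇒  cos(C) = (a² + b² − c²)/(2ab)
cos(C) = (9.7² + 4.7² − 5.9²)/(2·9.7·4.7) = (94.09 + 22.09 − 34.81)/91.18 = 81.37/91.18 ≈ 0.892411
C = arccos(0.892411) ≈ 26.8223°

C = 26.82°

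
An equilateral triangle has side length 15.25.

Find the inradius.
r = Area/s with s the semi-perimeter.
Area = (√3/4)·15.25² = (√3/4)·232.5625 ≈ 0.433013·232.5625 ≈ 100.703
s = 3·15.25/2 = 22.875
r ≈ 100.703/22.875 ≈ 4.4023
(Equivalently r = side/(2√3) = 15.25/3.4641 ≈ 4.4023.)

r = 4.402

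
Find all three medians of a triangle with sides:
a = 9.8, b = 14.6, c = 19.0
Median formula: m_a = ½√(2b² + 2c² − a²) (and cyclically). a² = 96.04, b² = 213.16, c² = 361.
m_a = ½√(2·213.16 + 2·361 − 96.04) = ½√1052.28 ≈ ½·32.4389 ≈ 16.2194
m_b = ½√(2·96.04 + 2·361 − 213.16) = ½√700.92 ≈ ½·26.4749 ≈ 13.2374
m_c = ½√(2·96.04 + 2·213.16 − 361) = ½√257.4 ≈ ½·16.0437 ≈ 8.02185

m_a = 16.22, m_b = 13.24, m_c = 8.022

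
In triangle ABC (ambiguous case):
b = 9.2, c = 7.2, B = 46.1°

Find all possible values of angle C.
b/sin(B) = c/sin(C)  ⇒  sin(C) = c·sin(B)/b = 7.2·sin(46.1°)/9.2
sin(46.1°) ≈ 0.720551
sin(C) ≈ 7.2·0.720551/9.2 ≈ 5.18797/9.2 ≈ 0.56391
Candidate 1: C₁ = arcsin(0.56391) ≈ 34.3266°  →  A = 180° − 46.1° − 34.3266° ≈ 99.5734° > 0, valid
Candidate 2: C₂ = 180° − C₁ ≈ 145.673°  →  A = 180° − 46.1° − 145.673° ≈ -11.7734° ≤ 0, not a valid triangle

C = 34.33° (one solution)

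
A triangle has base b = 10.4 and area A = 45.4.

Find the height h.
A = ½·b·h  ⇒  h = 2A/b = 2·45.4/10.4 = 90.8/10.4 ≈ 8.73077

h = 8.731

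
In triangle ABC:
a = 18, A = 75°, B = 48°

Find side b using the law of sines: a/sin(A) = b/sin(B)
a/sin(A) = b/sin(B)  ⇒  b = a·sin(B)/sin(A) = 18·sin(48°)/sin(75°)
sin(48°) ≈ 0.743145, sin(75°) ≈ 0.965926
b ≈ 18·0.743145/0.965926 ≈ 13.3766/0.965926 ≈ 13.8485

b = 13.85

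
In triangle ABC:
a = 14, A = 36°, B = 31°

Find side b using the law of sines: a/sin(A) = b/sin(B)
a/sin(A) = b/sin(B)  ⇒  b = a·sin(B)/sin(A) = 14·sin(31°)/sin(36°)
sin(31°) ≈ 0.515038, sin(36°) ≈ 0.587785
b ≈ 14·0.515038/0.587785 ≈ 7.21053/0.587785 ≈ 12.2673

b = 12.27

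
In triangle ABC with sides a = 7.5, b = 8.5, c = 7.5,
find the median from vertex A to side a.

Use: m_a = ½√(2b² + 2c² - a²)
m_a = ½√(2·8.5² + 2·7.5² − 7.5²) = ½√(2·72.25 + 2·56.25 − 56.25) = ½√(144.5 + 112.5 − 56.25) = ½√200.75
√200.75 ≈ 14.1686, so m_a ≈ 7.08431

m_a = 7.084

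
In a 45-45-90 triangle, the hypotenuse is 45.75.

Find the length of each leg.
In a 45-45-90 triangle hypotenuse = leg·√2, so leg = hypotenuse/√2.
Leg = 45.75/√2 ≈ 45.75/1.41421 ≈ 32.3501

Each leg = 32.35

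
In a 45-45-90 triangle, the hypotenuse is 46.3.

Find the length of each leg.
In a 45-45-90 triangle hypotenuse = leg·√2, so leg = hypotenuse/√2.
Leg = 46.3/√2 ≈ 46.3/1.41421 ≈ 32.739

Each leg = 32.74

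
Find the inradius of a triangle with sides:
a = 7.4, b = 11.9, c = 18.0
r = Area/s where s is the semi-perimeter.
s = (7.4 + 11.9 + 18.0)/2 = 37.3/2 = 18.65
Area = √(s(s−a)(s−b)(s−c)) = √(18.65·11.25·6.75·0.65) ≈ √920.552 ≈ 30.3406
r ≈ 30.3406/18.65 ≈ 1.62684

r = 1.627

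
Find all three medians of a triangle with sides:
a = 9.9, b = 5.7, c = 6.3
Median formula: m_a = ½√(2b² + 2c² − a²) (and cyclically). a² = 98.01, b² = 32.49, c² = 39.69.
m_a = ½√(2·32.49 + 2·39.69 − 98.01) = ½√46.35 ≈ ½·6.80808 ≈ 3.40404
m_b = ½√(2·98.01 + 2·39.69 − 32.49) = ½√242.91 ≈ ½·15.5856 ≈ 7.79279
m_c = ½√(2·98.01 + 2·32.49 − 39.69) = ½√221.31 ≈ ½·14.8765 ≈ 7.43825

m_a = 3.404, m_b = 7.793, m_c = 7.438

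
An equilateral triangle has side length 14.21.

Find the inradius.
r = Area/s with s the semi-perimeter.
Area = (√3/4)·14.21² = (√3/4)·201.9241 ≈ 0.433013·201.9241 ≈ 87.4357
s = 3·14.21/2 = 21.315
r ≈ 87.4357/21.315 ≈ 4.10207
(Equivalently r = side/(2√3) = 14.21/3.4641 ≈ 4.10207.)

r = 4.102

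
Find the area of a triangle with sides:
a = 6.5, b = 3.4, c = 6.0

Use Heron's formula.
s = (6.5 + 3.4 + 6.0)/2 = 15.9/2 = 7.95
s − a = 1.45, s − b = 4.55, s − c = 1.95
s(s−a)(s−b)(s−c) = 7.95·1.45·4.55·1.95 ≈ 102.278
Area = √102.278 ≈ 10.1132

Area = 10.11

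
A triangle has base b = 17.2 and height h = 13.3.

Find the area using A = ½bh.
A = ½·b·h = ½·17.2·13.3 = ½·228.76 = 114.38

Area = 114.38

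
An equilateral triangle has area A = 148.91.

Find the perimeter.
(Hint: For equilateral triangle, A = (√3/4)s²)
A = (√3/4)s²  ⇒  s² = 4A/√3 = 4·148.91/√3 = 595.64/1.73205 ≈ 343.893
s ≈ √343.893 ≈ 18.5443
Perimeter = 3s ≈ 3·18.5443 ≈ 55.633

Perimeter = 55.63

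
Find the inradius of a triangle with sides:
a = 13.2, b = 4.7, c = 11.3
r = Area/s where s is the semi-perimeter.
s = (13.2 + 4.7 + 11.3)/2 = 29.2/2 = 14.6
Area = √(s(s−a)(s−b)(s−c)) = √(14.6·1.4·9.9·3.3) ≈ √667.775 ≈ 25.8413
r ≈ 25.8413/14.6 ≈ 1.76995

r = 1.77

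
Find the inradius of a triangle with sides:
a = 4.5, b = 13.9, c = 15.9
r = Area/s where s is the semi-perimeter.
s = (4.5 + 13.9 + 15.9)/2 = 34.3/2 = 17.15
Area = √(s(s−a)(s−b)(s−c)) = √(17.15·12.65·3.25·1.25) ≈ √881.349 ≈ 29.6875
r ≈ 29.6875/17.15 ≈ 1.73105

r = 1.731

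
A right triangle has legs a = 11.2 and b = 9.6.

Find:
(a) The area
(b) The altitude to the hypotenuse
(a) The legs are perpendicular, so Area = ½·a·b = ½·11.2·9.6 = ½·107.52 = 53.76
(b) Hypotenuse c = √(a² + b²) = √(125.44 + 92.16) = √217.6 ≈ 14.7513
    Area = ½·c·h_c  ⇒  h_c = 2·Area/c = 107.52/14.7513 ≈ 7.28886

Area = 53.76, h_c = 7.289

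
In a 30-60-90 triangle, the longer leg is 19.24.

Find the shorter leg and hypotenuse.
In a 30-60-90 triangle the sides are in ratio 1 : √3 : 2, so short leg = long leg/√3 and hypotenuse = 2·(short leg).
Short leg = 19.24/√3 ≈ 19.24/1.73205 ≈ 11.1082
Hypotenuse = 2·11.1082 ≈ 22.2164

Short leg = 11.11, Hypotenuse = 22.22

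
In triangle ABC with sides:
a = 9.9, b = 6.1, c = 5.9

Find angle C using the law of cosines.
c² = a² + b² − 2ab·cos(C)  ⇒  cos(C) = (a² + b² − c²)/(2ab)
cos(C) = (9.9² + 6.1² − 5.9²)/(2·9.9·6.1) = (98.01 + 37.21 − 34.81)/120.78 = 100.41/120.78 ≈ 0.831346
C = arccos(0.831346) ≈ 33.7627°

C = 33.76°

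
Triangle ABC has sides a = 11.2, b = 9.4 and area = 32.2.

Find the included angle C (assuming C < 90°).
Area = ½·a·b·sin(C)  ⇒  sin(C) = 2·Area/(a·b) = 2·32.2/(11.2·9.4) = 64.4/105.28 ≈ 0.611702
C = arcsin(0.611702) ≈ 37.7127° (taking the acute solution since C < 90°)

C = 37.71°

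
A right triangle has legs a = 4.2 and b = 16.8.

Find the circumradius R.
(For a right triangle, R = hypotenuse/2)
Hypotenuse c = √(a² + b²) = √(17.64 + 282.24) = √299.88 ≈ 17.317
R = c/2 ≈ 17.317/2 ≈ 8.65852

R = 8.659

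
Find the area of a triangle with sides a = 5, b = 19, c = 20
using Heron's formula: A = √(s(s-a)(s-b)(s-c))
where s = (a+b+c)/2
s = (5 + 19 + 20)/2 = 44/2 = 22
s − a = 17, s − b = 3, s − c = 2
s(s−a)(s−b)(s−c) = 22·17·3·2 = 2244
Area = √2244 ≈ 47.3709

s = 22.0, Area = 47.37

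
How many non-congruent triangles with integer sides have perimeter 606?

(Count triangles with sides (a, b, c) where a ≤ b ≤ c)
Let a ≤ b ≤ c with a + b + c = 606. The only binding inequality is a + b > c, i.e. 606 − c > c, so c < 606/2; and c ≥ 606/3 since c is the largest side.
So 202 ≤ c ≤ 302. For each c, b runs from ⌈(606 − c)/2⌉ up to c (then a = 606 − b − c satisfies 1 ≤ a ≤ b automatically), giving c − ⌈(606 − c)/2⌉ + 1 choices.
Summing over c: 1 + 2 + 4 + 5 + … + 149 + 151  (101 terms, c = 202, …, 302) = 7651
Check (closed form: nearest integer to p²/48 for even p, (p+3)²/48 for odd p): 606²/48 = 367236/48 ≈ 7650.75 → 7651

7651 triangles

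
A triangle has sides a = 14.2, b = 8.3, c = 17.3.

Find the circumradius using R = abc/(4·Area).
First find the area with Heron's formula.
s = (14.2 + 8.3 + 17.3)/2 = 19.9
Area = √(s(s−a)(s−b)(s−c)) = √(19.9·5.7·11.6·2.6) ≈ √3421.05 ≈ 58.4897
abc = 14.2·8.3·17.3 = 2038.978
R = abc/(4·Area) ≈ 2038.978/(4·58.4897) = 2038.978/233.959 ≈ 8.71511

R = 8.715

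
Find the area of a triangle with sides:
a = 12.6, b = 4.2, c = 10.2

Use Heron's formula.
s = (12.6 + 4.2 + 10.2)/2 = 27/2 = 13.5
s − a = 0.9, s − b = 9.3, s − c = 3.3
s(s−a)(s−b)(s−c) = 13.5·0.9·9.3·3.3 ≈ 372.884
Area = √372.884 ≈ 19.3102

Area = 19.31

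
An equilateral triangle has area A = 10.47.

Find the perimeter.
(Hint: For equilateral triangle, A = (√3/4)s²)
A = (√3/4)s²  ⇒  s² = 4A/√3 = 4·10.47/√3 = 41.88/1.73205 ≈ 24.1794
s ≈ √24.1794 ≈ 4.91726
Perimeter = 3s ≈ 3·4.91726 ≈ 14.7518

Perimeter = 14.75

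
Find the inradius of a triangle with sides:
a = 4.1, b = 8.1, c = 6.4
r = Area/s where s is the semi-perimeter.
s = (4.1 + 8.1 + 6.4)/2 = 18.6/2 = 9.3
Area = √(s(s−a)(s−b)(s−c)) = √(9.3·5.2·1.2·2.9) ≈ √168.293 ≈ 12.9728
r ≈ 12.9728/9.3 ≈ 1.39492

r = 1.395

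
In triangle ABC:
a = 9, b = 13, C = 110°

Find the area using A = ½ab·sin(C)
A = ½·a·b·sin(C) = ½·9·13·sin(110°)
sin(110°) ≈ 0.939693
A ≈ ½·117·0.939693 = 58.5·0.939693 ≈ 54.972

Area = 54.97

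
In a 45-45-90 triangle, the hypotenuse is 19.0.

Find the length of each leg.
In a 45-45-90 triangle hypotenuse = leg·√2, so leg = hypotenuse/√2.
Leg = 19.0/√2 ≈ 19.0/1.41421 ≈ 13.435

Each leg = 13.44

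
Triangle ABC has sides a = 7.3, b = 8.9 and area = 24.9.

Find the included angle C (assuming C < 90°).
Area = ½·a·b·sin(C)  ⇒  sin(C) = 2·Area/(a·b) = 2·24.9/(7.3·8.9) = 49.8/64.97 ≈ 0.766508
C = arcsin(0.766508) ≈ 50.0413° (taking the acute solution since C < 90°)

C = 50.04°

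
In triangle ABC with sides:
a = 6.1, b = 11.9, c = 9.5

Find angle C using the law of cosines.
c² = a² + b² − 2ab·cos(C)  ⇒  cos(C) = (a² + b² − c²)/(2ab)
cos(C) = (6.1² + 11.9² − 9.5²)/(2·6.1·11.9) = (37.21 + 141.61 − 90.25)/145.18 = 88.57/145.18 ≈ 0.61007
C = arccos(0.61007) ≈ 52.4054°

C = 52.41°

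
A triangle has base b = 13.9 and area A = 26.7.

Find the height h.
A = ½·b·h  ⇒  h = 2A/b = 2·26.7/13.9 = 53.4/13.9 ≈ 3.84173

h = 3.842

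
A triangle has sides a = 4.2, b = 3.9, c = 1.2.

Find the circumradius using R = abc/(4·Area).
First find the area with Heron's formula.
s = (4.2 + 3.9 + 1.2)/2 = 4.65
Area = √(s(s−a)(s−b)(s−c)) = √(4.65·0.45·0.75·3.45) ≈ √5.41434 ≈ 2.32687
abc = 4.2·3.9·1.2 = 19.656
R = abc/(4·Area) ≈ 19.656/(4·2.32687) = 19.656/9.3075 ≈ 2.11185

R = 2.112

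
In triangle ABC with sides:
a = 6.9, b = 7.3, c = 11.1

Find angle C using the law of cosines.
c² = a² + b² − 2ab·cos(C)  ⇒  cos(C) = (a² + b² − c²)/(2ab)
cos(C) = (6.9² + 7.3² − 11.1²)/(2·6.9·7.3) = (47.61 + 53.29 − 123.21)/100.74 = -22.31/100.74 ≈ -0.221461
C = arccos(-0.221461) ≈ 102.795°

C = 102.8°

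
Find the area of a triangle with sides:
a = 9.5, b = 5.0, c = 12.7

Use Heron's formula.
s = (9.5 + 5.0 + 12.7)/2 = 27.2/2 = 13.6
s − a = 4.1, s − b = 8.6, s − c = 0.9
s(s−a)(s−b)(s−c) = 13.6·4.1·8.6·0.9 ≈ 431.582
Area = √431.582 ≈ 20.7746

Area = 20.77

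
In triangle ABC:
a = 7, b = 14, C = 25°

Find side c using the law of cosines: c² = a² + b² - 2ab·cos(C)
c² = 7² + 14² − 2·7·14·cos(25°)
cos(25°) ≈ 0.906308
c² ≈ 49 + 196 − 196·(0.906308) ≈ 245 − 177.636 ≈ 67.3637
c ≈ √67.3637 ≈ 8.20754

c = 8.208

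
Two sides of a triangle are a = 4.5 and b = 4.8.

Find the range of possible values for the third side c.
Triangle inequality: |a − b| < c < a + b
|a − b| = |4.5 − 4.8| = 0.3
a + b = 4.5 + 4.8 = 9.3

0.3 < c < 9.3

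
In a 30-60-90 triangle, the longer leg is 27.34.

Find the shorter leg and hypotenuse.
In a 30-60-90 triangle the sides are in ratio 1 : √3 : 2, so short leg = long leg/√3 and hypotenuse = 2·(short leg).
Short leg = 27.34/√3 ≈ 27.34/1.73205 ≈ 15.7848
Hypotenuse = 2·15.7848 ≈ 31.5695

Short leg = 15.78, Hypotenuse = 31.57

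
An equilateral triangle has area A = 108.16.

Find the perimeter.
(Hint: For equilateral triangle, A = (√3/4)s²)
A = (√3/4)s²  ⇒  s² = 4A/√3 = 4·108.16/√3 = 432.64/1.73205 ≈ 249.785
s ≈ √249.785 ≈ 15.8046
Perimeter = 3s ≈ 3·15.8046 ≈ 47.4137

Perimeter = 47.41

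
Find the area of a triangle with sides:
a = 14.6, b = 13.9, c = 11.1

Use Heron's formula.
s = (14.6 + 13.9 + 11.1)/2 = 39.6/2 = 19.8
s − a = 5.2, s − b = 5.9, s − c = 8.7
s(s−a)(s−b)(s−c) = 19.8·5.2·5.9·8.7 ≈ 5284.94
Area = √5284.94 ≈ 72.6976

Area = 72.7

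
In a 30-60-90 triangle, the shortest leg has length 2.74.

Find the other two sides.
In a 30-60-90 triangle the sides are in ratio 1 : √3 : 2 (short leg : long leg : hypotenuse).
Long leg = 2.74·√3 ≈ 2.74·1.73205 ≈ 4.74582
Hypotenuse = 2·2.74 = 5.48

Long leg = 2.74√3 = 4.746, Hypotenuse = 5.48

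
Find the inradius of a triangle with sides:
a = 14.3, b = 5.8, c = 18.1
r = Area/s where s is the semi-perimeter.
s = (14.3 + 5.8 + 18.1)/2 = 38.2/2 = 19.1
Area = √(s(s−a)(s−b)(s−c)) = √(19.1·4.8·13.3·1) ≈ √1219.34 ≈ 34.9191
r ≈ 34.9191/19.1 ≈ 1.82823

r = 1.828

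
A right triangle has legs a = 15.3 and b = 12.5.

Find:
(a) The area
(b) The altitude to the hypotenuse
(a) The legs are perpendicular, so Area = ½·a·b = ½·15.3·12.5 = ½·191.25 = 95.625
(b) Hypotenuse c = √(a² + b²) = √(234.09 + 156.25) = √390.34 ≈ 19.757
    Area = ½·c·h_c  ⇒  h_c = 2·Area/c = 191.25/19.757 ≈ 9.6801

Area = 95.625, h_c = 9.68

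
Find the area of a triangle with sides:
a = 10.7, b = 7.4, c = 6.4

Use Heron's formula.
s = (10.7 + 7.4 + 6.4)/2 = 24.5/2 = 12.25
s − a = 1.55, s − b = 4.85, s − c = 5.85
s(s−a)(s−b)(s−c) = 12.25·1.55·4.85·5.85 ≈ 538.723
Area = √538.723 ≈ 23.2104

Area = 23.21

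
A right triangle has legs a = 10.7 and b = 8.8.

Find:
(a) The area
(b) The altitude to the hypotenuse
(a) The legs are perpendicular, so Area = ½·a·b = ½·10.7·8.8 = ½·94.16 = 47.08
(b) Hypotenuse c = √(a² + b²) = √(114.49 + 77.44) = √191.93 ≈ 13.8539
    Area = ½·c·h_c  ⇒  h_c = 2·Area/c = 94.16/13.8539 ≈ 6.79665

Area = 47.08, h_c = 6.797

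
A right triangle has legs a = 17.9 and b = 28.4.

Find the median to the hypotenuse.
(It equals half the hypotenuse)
Hypotenuse c = √(a² + b²) = √(320.41 + 806.56) = √1126.97 ≈ 33.5704
Median to hypotenuse = c/2 ≈ 33.5704/2 ≈ 16.7852

Median = 16.79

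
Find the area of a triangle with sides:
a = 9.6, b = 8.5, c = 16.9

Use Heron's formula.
s = (9.6 + 8.5 + 16.9)/2 = 35/2 = 17.5
s − a = 7.9, s − b = 9, s − c = 0.6
s(s−a)(s−b)(s−c) = 17.5·7.9·9·0.6 ≈ 746.55
Area = √746.55 ≈ 27.3231

Area = 27.32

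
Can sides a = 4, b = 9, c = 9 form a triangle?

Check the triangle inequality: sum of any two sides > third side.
a + b vs c: 4 + 9 = 13 > 9  ✓
a + c vs b: 4 + 9 = 13 > 9  ✓
b + c vs a: 9 + 9 = 18 > 4  ✓

Yes, triangle inequality satisfied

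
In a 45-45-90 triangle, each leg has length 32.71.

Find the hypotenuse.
In a 45-45-90 triangle the sides are in ratio 1 : 1 : √2, so hypotenuse = leg·√2.
Hypotenuse = 32.71·√2 ≈ 32.71·1.41421 ≈ 46.2589

Hypotenuse = 32.71√2 = 46.26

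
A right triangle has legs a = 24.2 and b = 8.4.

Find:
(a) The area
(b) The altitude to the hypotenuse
(a) The legs are perpendicular, so Area = ½·a·b = ½·24.2·8.4 = ½·203.28 = 101.64
(b) Hypotenuse c = √(a² + b²) = √(585.64 + 70.56) = √656.2 ≈ 25.6164
    Area = ½·c·h_c  ⇒  h_c = 2·Area/c = 203.28/25.6164 ≈ 7.93554

Area = 101.64, h_c = 7.936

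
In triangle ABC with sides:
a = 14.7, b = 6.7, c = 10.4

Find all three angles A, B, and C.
Law of cosines for each angle (a² = 216.09, b² = 44.89, c² = 108.16):
cos(A) = (b² + c² − a²)/(2bc) = (44.89 + 108.16 − 216.09)/(2·6.7·10.4) = -63.04/139.36 ≈ -0.452354  ⇒  A ≈ 116.895°
cos(B) = (a² + c² − b²)/(2ac) = (216.09 + 108.16 − 44.89)/(2·14.7·10.4) = 279.36/305.76 ≈ 0.913658  ⇒  B ≈ 23.9842°
cos(C) = (a² + b² − c²)/(2ab) = (216.09 + 44.89 − 108.16)/(2·14.7·6.7) = 152.82/196.98 ≈ 0.775815  ⇒  C ≈ 39.121°
Check: A + B + C ≈ 180°

A = 116.9°, B = 23.98°, C = 39.12°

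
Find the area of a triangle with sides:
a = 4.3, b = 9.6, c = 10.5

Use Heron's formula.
s = (4.3 + 9.6 + 10.5)/2 = 24.4/2 = 12.2
s − a = 7.9, s − b = 2.6, s − c = 1.7
s(s−a)(s−b)(s−c) = 12.2·7.9·2.6·1.7 ≈ 426
Area = √426 ≈ 20.6398

Area = 20.64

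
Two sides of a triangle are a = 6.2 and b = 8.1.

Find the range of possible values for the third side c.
Triangle inequality: |a − b| < c < a + b
|a − b| = |6.2 − 8.1| = 1.9
a + b = 6.2 + 8.1 = 14.3

1.9 < c < 14.3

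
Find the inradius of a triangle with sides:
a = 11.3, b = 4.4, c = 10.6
r = Area/s where s is the semi-perimeter.
s = (11.3 + 4.4 + 10.6)/2 = 26.3/2 = 13.15
Area = √(s(s−a)(s−b)(s−c)) = √(13.15·1.85·8.75·2.55) ≈ √542.807 ≈ 23.2982
r ≈ 23.2982/13.15 ≈ 1.77173

r = 1.772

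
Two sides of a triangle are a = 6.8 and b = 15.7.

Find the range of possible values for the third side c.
Triangle inequality: |a − b| < c < a + b
|a − b| = |6.8 − 15.7| = 8.9
a + b = 6.8 + 15.7 = 22.5

8.9 < c < 22.5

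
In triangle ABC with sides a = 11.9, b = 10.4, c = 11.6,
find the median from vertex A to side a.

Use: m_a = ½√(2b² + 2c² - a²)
m_a = ½√(2·10.4² + 2·11.6² − 11.9²) = ½√(2·108.16 + 2·134.56 − 141.61) = ½√(216.32 + 269.12 − 141.61) = ½√343.83
√343.83 ≈ 18.5427, so m_a ≈ 9.27133

m_a = 9.271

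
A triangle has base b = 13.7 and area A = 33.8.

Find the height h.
A = ½·b·h  ⇒  h = 2A/b = 2·33.8/13.7 = 67.6/13.7 ≈ 4.93431

h = 4.934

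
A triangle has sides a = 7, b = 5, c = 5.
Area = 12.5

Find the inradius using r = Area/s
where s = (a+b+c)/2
s = (7 + 5 + 5)/2 = 17/2 = 8.5
r = Area/s = 12.5/8.5 ≈ 1.47059

r = 1.471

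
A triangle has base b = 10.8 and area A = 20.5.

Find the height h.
A = ½·b·h  ⇒  h = 2A/b = 2·20.5/10.8 = 41/10.8 ≈ 3.7963

h = 3.796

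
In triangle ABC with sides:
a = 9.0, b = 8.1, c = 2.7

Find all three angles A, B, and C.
Law of cosines for each angle (a² = 81, b² = 65.61, c² = 7.29):
cos(A) = (b² + c² − a²)/(2bc) = (65.61 + 7.29 − 81)/(2·8.1·2.7) = -8.1/43.74 ≈ -0.185185  ⇒  A ≈ 100.672°
cos(B) = (a² + c² − b²)/(2ac) = (81 + 7.29 − 65.61)/(2·9.0·2.7) = 22.68/48.6 ≈ 0.466667  ⇒  B ≈ 62.1819°
cos(C) = (a² + b² − c²)/(2ab) = (81 + 65.61 − 7.29)/(2·9.0·8.1) = 139.32/145.8 ≈ 0.955556  ⇒  C ≈ 17.1462°
Check: A + B + C ≈ 180°

A = 100.7°, B = 62.18°, C = 17.15°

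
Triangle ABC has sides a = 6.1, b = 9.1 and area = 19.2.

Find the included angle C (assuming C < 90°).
Area = ½·a·b·sin(C)  ⇒  sin(C) = 2·Area/(a·b) = 2·19.2/(6.1·9.1) = 38.4/55.51 ≈ 0.691767
C = arcsin(0.691767) ≈ 43.7702° (taking the acute solution since C < 90°)

C = 43.77°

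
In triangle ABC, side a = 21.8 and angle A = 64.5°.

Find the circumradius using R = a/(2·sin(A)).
R = a/(2·sin(A)) = 21.8/(2·sin(64.5°))
sin(64.5°) ≈ 0.902585
R ≈ 21.8/(2·0.902585) = 21.8/1.80517 ≈ 12.0764

R = 12.08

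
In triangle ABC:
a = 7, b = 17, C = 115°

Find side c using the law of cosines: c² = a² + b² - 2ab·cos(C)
c² = 7² + 17² − 2·7·17·cos(115°)
cos(115°) ≈ -0.422618
c² ≈ 49 + 289 − 238·(-0.422618) ≈ 338 + 100.583 ≈ 438.583
c ≈ √438.583 ≈ 20.9424

c = 20.94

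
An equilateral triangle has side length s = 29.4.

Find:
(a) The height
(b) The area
(a) The height splits the triangle into two 30-60-90 halves: h = s·√3/2 = 29.4·1.73205/2 ≈ 50.9223/2 ≈ 25.4611
(b) Area = (√3/4)·s² = (√3/4)·29.4² = (√3/4)·864.36 ≈ 0.433013·864.36 ≈ 374.279

Height = 25.46, Area = 374.3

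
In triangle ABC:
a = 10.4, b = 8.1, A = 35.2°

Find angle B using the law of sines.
a/sin(A) = b/sin(B)  ⇒  sin(B) = b·sin(A)/a = 8.1·sin(35.2°)/10.4
sin(35.2°) ≈ 0.576432
sin(B) ≈ 8.1·0.576432/10.4 ≈ 4.6691/10.4 ≈ 0.448952
B = arcsin(0.448952) ≈ 26.6765°
(Since b ≤ a we need B ≤ A, so the obtuse alternative 180° − 26.6765° ≈ 153.324° is rejected.)

B = 26.68°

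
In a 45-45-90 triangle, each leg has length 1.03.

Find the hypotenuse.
In a 45-45-90 triangle the sides are in ratio 1 : 1 : √2, so hypotenuse = leg·√2.
Hypotenuse = 1.03·√2 ≈ 1.03·1.41421 ≈ 1.45664

Hypotenuse = 1.03√2 = 1.457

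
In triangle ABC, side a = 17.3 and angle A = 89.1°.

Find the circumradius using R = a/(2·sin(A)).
R = a/(2·sin(A)) = 17.3/(2·sin(89.1°))
sin(89.1°) ≈ 0.999877
R ≈ 17.3/(2·0.999877) = 17.3/1.99975 ≈ 8.65107

R = 8.651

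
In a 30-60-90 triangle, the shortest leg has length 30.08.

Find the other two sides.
In a 30-60-90 triangle the sides are in ratio 1 : √3 : 2 (short leg : long leg : hypotenuse).
Long leg = 30.08·√3 ≈ 30.08·1.73205 ≈ 52.1001
Hypotenuse = 2·30.08 = 60.16

Long leg = 30.08√3 = 52.1, Hypotenuse = 60.16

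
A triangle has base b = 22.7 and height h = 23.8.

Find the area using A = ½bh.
A = ½·b·h = ½·22.7·23.8 = ½·540.26 = 270.13

Area = 270.13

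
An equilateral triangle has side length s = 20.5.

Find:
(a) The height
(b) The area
(a) The height splits the triangle into two 30-60-90 halves: h = s·√3/2 = 20.5·1.73205/2 ≈ 35.507/2 ≈ 17.7535
(b) Area = (√3/4)·s² = (√3/4)·20.5² = (√3/4)·420.25 ≈ 0.433013·420.25 ≈ 181.974

Height = 17.75, Area = 182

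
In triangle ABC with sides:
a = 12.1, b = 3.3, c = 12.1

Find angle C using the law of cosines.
c² = a² + b² − 2ab·cos(C)  ⇒  cos(C) = (a² + b² − c²)/(2ab)
cos(C) = (12.1² + 3.3² − 12.1²)/(2·12.1·3.3) = (146.41 + 10.89 − 146.41)/79.86 = 10.89/79.86 ≈ 0.136364
C = arccos(0.136364) ≈ 82.1625°

C = 82.16°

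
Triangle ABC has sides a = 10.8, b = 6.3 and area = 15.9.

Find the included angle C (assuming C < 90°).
Area = ½·a·b·sin(C)  ⇒  sin(C) = 2·Area/(a·b) = 2·15.9/(10.8·6.3) = 31.8/68.04 ≈ 0.467372
C = arcsin(0.467372) ≈ 27.8639° (taking the acute solution since C < 90°)

C = 27.86°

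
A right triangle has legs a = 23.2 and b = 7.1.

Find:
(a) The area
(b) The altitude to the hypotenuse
(a) The legs are perpendicular, so Area = ½·a·b = ½·23.2·7.1 = ½·164.72 = 82.36
(b) Hypotenuse c = √(a² + b²) = √(538.24 + 50.41) = √588.65 ≈ 24.2621
    Area = ½·c·h_c  ⇒  h_c = 2·Area/c = 164.72/24.2621 ≈ 6.78919

Area = 82.36, h_c = 6.789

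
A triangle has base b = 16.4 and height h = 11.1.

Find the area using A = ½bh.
A = ½·b·h = ½·16.4·11.1 = ½·182.04 = 91.02

Area = 91.02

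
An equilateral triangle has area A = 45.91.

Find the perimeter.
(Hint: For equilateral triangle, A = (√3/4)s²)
A = (√3/4)s²  ⇒  s² = 4A/√3 = 4·45.91/√3 = 183.64/1.73205 ≈ 106.025
s ≈ √106.025 ≈ 10.2968
Perimeter = 3s ≈ 3·10.2968 ≈ 30.8905

Perimeter = 30.89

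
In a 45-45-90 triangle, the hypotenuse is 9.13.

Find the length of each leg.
In a 45-45-90 triangle hypotenuse = leg·√2, so leg = hypotenuse/√2.
Leg = 9.13/√2 ≈ 9.13/1.41421 ≈ 6.45588

Each leg = 6.456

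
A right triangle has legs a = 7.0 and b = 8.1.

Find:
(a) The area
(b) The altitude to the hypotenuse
(a) The legs are perpendicular, so Area = ½·a·b = ½·7.0·8.1 = ½·56.7 = 28.35
(b) Hypotenuse c = √(a² + b²) = √(49 + 65.61) = √114.61 ≈ 10.7056
    Area = ½·c·h_c  ⇒  h_c = 2·Area/c = 56.7/10.7056 ≈ 5.29629

Area = 28.35, h_c = 5.296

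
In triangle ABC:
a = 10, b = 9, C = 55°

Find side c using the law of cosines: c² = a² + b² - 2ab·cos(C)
c² = 10² + 9² − 2·10·9·cos(55°)
cos(55°) ≈ 0.573576
c² ≈ 100 + 81 − 180·(0.573576) ≈ 181 − 103.244 ≈ 77.7562
c ≈ √77.7562 ≈ 8.81795

c = 8.818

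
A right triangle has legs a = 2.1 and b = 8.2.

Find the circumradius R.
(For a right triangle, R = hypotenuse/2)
Hypotenuse c = √(a² + b²) = √(4.41 + 67.24) = √71.65 ≈ 8.46463
R = c/2 ≈ 8.46463/2 ≈ 4.23232

R = 4.232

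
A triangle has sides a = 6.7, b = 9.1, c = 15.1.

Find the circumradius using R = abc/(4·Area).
First find the area with Heron's formula.
s = (6.7 + 9.1 + 15.1)/2 = 15.45
Area = √(s(s−a)(s−b)(s−c)) = √(15.45·8.75·6.35·0.35) ≈ √300.454 ≈ 17.3336
abc = 6.7·9.1·15.1 = 920.647
R = abc/(4·Area) ≈ 920.647/(4·17.3336) = 920.647/69.3345 ≈ 13.2783

R = 13.28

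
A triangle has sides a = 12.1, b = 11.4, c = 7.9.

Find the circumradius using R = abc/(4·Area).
First find the area with Heron's formula.
s = (12.1 + 11.4 + 7.9)/2 = 15.7
Area = √(s(s−a)(s−b)(s−c)) = √(15.7·3.6·4.3·7.8) ≈ √1895.68 ≈ 43.5394
abc = 12.1·11.4·7.9 = 1089.726
R = abc/(4·Area) ≈ 1089.726/(4·43.5394) = 1089.726/174.158 ≈ 6.25712

R = 6.257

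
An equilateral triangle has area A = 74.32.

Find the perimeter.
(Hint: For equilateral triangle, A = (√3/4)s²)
A = (√3/4)s²  ⇒  s² = 4A/√3 = 4·74.32/√3 = 297.28/1.73205 ≈ 171.635
s ≈ √171.635 ≈ 13.1009
Perimeter = 3s ≈ 3·13.1009 ≈ 39.3028

Perimeter = 39.3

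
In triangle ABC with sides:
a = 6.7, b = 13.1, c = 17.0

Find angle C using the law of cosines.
c² = a² + b² − 2ab·cos(C)  ⇒  cos(C) = (a² + b² − c²)/(2ab)
cos(C) = (6.7² + 13.1² − 17.0²)/(2·6.7·13.1) = (44.89 + 171.61 − 289)/175.54 = -72.5/175.54 ≈ -0.413011
C = arccos(-0.413011) ≈ 114.394°

C = 114.4°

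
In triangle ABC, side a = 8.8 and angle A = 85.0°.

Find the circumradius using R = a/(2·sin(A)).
R = a/(2·sin(A)) = 8.8/(2·sin(85.0°))
sin(85.0°) ≈ 0.996195
R ≈ 8.8/(2·0.996195) = 8.8/1.99239 ≈ 4.41681

R = 4.417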